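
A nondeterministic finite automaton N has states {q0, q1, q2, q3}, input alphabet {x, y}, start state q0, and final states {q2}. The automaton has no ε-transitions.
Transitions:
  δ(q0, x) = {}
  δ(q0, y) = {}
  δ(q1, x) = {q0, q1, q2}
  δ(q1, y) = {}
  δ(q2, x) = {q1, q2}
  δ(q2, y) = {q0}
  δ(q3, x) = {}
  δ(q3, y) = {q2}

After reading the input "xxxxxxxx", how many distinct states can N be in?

Start: {q0}
read x: {}
The reachable set is empty and stays empty for the remaining 7 symbols.
Final reachable set {} has 0 states.

0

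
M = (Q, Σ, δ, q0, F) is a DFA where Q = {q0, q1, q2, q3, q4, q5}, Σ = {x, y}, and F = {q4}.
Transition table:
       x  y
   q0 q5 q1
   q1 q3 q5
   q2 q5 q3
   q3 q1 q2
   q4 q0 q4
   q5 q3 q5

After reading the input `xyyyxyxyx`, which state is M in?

q3

q0 --x--> q5
q5 --y--> q5
q5 --y--> q5
q5 --y--> q5
q5 --x--> q3
q3 --y--> q2
q2 --x--> q5
q5 --y--> q5
q5 --x--> q3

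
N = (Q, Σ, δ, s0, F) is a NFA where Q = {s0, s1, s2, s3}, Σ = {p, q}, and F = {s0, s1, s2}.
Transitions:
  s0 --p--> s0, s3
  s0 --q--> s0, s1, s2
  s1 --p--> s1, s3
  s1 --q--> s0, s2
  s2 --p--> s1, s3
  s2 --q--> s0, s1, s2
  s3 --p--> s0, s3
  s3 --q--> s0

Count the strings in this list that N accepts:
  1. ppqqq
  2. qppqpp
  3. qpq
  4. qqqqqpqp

ppqqq: accepted
qppqpp: accepted
qpq: accepted
qqqqqpqp: accepted

4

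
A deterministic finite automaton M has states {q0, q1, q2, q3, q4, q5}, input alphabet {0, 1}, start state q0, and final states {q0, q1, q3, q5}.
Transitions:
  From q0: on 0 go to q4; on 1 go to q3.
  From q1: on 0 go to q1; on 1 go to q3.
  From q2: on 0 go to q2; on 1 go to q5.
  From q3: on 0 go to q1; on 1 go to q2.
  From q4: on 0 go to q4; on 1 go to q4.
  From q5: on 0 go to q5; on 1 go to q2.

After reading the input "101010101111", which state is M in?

q0 --1--> q3
q3 --0--> q1
q1 --1--> q3
q3 --0--> q1
q1 --1--> q3
q3 --0--> q1
q1 --1--> q3
q3 --0--> q1
q1 --1--> q3
q3 --1--> q2
q2 --1--> q5
q5 --1--> q2

q2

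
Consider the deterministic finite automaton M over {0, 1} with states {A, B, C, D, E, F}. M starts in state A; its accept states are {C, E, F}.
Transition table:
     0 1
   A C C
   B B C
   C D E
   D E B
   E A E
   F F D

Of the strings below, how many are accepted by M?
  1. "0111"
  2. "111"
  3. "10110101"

3

"0111": accepted
"111": accepted
"10110101": accepted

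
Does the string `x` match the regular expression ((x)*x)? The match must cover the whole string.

yes

Split as ε·x: (x)* matches ε and x matches x.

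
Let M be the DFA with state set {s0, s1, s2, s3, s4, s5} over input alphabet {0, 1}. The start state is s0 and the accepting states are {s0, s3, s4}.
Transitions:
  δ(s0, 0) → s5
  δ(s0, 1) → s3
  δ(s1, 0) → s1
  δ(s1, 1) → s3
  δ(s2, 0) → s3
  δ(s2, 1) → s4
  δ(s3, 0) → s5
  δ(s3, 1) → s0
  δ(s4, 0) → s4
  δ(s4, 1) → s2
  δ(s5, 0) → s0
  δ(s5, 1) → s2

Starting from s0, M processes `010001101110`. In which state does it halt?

s0 --0--> s5
s5 --1--> s2
s2 --0--> s3
s3 --0--> s5
s5 --0--> s0
s0 --1--> s3
s3 --1--> s0
s0 --0--> s5
s5 --1--> s2
s2 --1--> s4
s4 --1--> s2
s2 --0--> s3

s3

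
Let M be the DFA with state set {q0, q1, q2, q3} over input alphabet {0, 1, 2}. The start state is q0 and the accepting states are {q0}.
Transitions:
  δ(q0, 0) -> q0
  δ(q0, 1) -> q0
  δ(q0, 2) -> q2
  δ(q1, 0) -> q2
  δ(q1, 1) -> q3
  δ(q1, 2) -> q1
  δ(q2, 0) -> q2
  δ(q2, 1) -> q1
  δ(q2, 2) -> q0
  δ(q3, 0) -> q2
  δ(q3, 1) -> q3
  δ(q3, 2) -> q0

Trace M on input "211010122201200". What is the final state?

q0 --2--> q2
q2 --1--> q1
q1 --1--> q3
q3 --0--> q2
q2 --1--> q1
q1 --0--> q2
q2 --1--> q1
q1 --2--> q1
q1 --2--> q1
q1 --2--> q1
q1 --0--> q2
q2 --1--> q1
q1 --2--> q1
q1 --0--> q2
q2 --0--> q2

q2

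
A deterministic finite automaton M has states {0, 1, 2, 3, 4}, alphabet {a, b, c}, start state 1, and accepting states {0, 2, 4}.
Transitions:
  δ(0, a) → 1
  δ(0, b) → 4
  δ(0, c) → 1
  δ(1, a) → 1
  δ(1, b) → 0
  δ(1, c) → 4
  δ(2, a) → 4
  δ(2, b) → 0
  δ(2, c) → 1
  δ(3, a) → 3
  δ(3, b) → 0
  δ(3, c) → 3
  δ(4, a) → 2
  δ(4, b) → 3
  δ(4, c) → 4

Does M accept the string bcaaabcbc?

rejected

1 --b--> 0
0 --c--> 1
1 --a--> 1
1 --a--> 1
1 --a--> 1
1 --b--> 0
0 --c--> 1
1 --b--> 0
0 --c--> 1
End in state 1, which is not an accepting state.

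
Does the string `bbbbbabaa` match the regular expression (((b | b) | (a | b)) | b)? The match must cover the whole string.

Neither ((b|b)|(a|b)) nor b matches bbbbbabaa.

no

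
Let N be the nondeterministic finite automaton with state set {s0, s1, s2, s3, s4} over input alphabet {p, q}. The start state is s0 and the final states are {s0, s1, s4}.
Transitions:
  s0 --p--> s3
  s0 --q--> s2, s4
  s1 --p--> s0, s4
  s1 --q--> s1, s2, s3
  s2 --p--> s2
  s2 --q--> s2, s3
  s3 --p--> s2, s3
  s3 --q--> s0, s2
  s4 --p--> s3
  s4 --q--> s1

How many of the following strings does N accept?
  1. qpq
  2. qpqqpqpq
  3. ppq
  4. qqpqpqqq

qpq: accepted
qpqqpqpq: accepted
ppq: accepted
qqpqpqqq: accepted

4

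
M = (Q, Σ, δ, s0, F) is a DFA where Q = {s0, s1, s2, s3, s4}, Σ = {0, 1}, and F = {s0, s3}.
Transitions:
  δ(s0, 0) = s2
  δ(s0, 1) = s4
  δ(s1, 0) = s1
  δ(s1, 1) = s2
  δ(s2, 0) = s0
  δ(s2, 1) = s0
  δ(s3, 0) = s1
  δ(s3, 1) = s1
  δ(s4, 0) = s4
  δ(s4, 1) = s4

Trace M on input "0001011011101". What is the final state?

s4

s0 --0--> s2
s2 --0--> s0
s0 --0--> s2
s2 --1--> s0
s0 --0--> s2
s2 --1--> s0
s0 --1--> s4
s4 --0--> s4
s4 --1--> s4
s4 --1--> s4
s4 --1--> s4
s4 --0--> s4
s4 --1--> s4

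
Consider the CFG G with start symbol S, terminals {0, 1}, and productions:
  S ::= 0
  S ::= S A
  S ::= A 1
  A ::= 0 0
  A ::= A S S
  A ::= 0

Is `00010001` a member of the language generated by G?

S ⇒ A1 ⇒ ASS1 ⇒ 00SS1 ⇒ 00SAS1 ⇒ 00A1AS1 ⇒ 0001AS1 ⇒ 00010S1 ⇒ 00010SA1 ⇒ 000100A1 ⇒ 00010001

yes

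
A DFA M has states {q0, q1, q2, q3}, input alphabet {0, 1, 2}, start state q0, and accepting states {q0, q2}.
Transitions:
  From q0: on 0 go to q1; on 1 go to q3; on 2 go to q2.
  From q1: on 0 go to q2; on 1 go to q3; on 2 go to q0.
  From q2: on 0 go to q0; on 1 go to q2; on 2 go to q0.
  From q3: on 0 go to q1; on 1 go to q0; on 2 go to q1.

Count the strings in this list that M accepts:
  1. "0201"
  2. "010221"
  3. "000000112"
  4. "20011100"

3

"0201": rejected
"010221": accepted
"000000112": accepted
"20011100": accepted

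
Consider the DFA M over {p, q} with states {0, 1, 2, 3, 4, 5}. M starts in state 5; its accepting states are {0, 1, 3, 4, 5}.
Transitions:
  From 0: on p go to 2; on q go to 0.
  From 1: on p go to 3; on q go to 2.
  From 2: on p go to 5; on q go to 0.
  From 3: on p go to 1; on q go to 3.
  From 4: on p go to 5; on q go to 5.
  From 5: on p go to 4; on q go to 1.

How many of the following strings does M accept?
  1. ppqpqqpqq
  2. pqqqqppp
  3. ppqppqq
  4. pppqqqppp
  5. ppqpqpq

4

ppqpqqpqq: accepted
pqqqqppp: accepted
ppqppqq: accepted
pppqqqppp: accepted
ppqpqpq: rejected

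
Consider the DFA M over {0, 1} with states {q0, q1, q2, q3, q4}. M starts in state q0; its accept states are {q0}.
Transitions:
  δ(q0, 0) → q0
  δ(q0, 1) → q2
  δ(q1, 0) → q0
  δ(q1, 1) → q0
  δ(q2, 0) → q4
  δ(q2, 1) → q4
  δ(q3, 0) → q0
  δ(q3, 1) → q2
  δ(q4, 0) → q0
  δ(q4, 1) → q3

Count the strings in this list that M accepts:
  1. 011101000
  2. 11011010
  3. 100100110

011101000: accepted
11011010: rejected
100100110: accepted

2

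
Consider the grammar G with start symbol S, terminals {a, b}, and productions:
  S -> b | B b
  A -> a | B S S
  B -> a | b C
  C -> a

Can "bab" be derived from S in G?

yes

S ⇒ Bb ⇒ bCb ⇒ bab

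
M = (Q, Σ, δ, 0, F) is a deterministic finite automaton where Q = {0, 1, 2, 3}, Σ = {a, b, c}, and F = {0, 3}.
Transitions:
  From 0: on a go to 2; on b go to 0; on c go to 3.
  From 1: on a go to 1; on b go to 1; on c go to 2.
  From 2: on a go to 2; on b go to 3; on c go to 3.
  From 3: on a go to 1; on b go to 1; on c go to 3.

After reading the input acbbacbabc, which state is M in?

2

0 --a--> 2
2 --c--> 3
3 --b--> 1
1 --b--> 1
1 --a--> 1
1 --c--> 2
2 --b--> 3
3 --a--> 1
1 --b--> 1
1 --c--> 2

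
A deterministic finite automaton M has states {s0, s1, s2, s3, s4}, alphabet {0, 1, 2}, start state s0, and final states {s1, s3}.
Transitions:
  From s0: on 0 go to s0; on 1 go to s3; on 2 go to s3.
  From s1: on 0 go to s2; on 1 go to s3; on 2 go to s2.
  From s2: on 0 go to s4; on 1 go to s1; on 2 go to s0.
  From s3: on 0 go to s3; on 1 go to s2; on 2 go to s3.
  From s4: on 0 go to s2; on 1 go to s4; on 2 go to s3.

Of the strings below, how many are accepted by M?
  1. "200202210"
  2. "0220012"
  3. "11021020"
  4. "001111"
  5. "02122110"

"200202210": rejected
"0220012": rejected
"11021020": accepted
"001111": accepted
"02122110": rejected

2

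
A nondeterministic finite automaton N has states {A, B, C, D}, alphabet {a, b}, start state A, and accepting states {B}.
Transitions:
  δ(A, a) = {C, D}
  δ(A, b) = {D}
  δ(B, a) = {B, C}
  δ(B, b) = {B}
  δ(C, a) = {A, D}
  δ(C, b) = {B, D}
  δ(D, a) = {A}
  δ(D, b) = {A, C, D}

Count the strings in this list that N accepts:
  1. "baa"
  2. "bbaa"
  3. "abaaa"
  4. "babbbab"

"baa": rejected
"bbaa": rejected
"abaaa": accepted
"babbbab": accepted

2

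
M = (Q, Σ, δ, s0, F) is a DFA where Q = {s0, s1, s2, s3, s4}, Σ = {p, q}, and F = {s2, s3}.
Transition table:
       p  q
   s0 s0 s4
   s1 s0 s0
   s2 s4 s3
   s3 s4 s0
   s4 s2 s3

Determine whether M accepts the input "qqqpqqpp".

accepted

s0 --q--> s4
s4 --q--> s3
s3 --q--> s0
s0 --p--> s0
s0 --q--> s4
s4 --q--> s3
s3 --p--> s4
s4 --p--> s2
End in state s2, which is an accepting state.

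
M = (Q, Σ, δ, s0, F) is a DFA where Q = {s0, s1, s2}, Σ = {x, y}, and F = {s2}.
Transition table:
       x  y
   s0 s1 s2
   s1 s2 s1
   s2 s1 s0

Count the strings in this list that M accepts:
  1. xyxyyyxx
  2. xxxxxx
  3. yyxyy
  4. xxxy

2

xyxyyyxx: accepted
xxxxxx: accepted
yyxyy: rejected
xxxy: rejected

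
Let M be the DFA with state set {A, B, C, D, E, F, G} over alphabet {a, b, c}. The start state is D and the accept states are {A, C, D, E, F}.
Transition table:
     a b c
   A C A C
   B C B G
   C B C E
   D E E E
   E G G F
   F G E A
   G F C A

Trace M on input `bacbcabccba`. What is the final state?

C

D --b--> E
E --a--> G
G --c--> A
A --b--> A
A --c--> C
C --a--> B
B --b--> B
B --c--> G
G --c--> A
A --b--> A
A --a--> C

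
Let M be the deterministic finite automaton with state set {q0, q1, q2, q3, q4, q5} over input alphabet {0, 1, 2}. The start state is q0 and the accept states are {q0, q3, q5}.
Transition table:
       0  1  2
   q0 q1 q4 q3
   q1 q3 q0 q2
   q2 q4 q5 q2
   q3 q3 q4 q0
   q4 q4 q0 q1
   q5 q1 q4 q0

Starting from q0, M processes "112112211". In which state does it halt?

q0 --1--> q4
q4 --1--> q0
q0 --2--> q3
q3 --1--> q4
q4 --1--> q0
q0 --2--> q3
q3 --2--> q0
q0 --1--> q4
q4 --1--> q0

q0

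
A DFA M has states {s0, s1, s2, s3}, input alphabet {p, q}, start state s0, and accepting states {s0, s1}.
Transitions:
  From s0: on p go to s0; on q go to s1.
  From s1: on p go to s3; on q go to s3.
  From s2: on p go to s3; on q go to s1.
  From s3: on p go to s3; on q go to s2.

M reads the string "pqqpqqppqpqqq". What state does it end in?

s3

s0 --p--> s0
s0 --q--> s1
s1 --q--> s3
s3 --p--> s3
s3 --q--> s2
s2 --q--> s1
s1 --p--> s3
s3 --p--> s3
s3 --q--> s2
s2 --p--> s3
s3 --q--> s2
s2 --q--> s1
s1 --q--> s3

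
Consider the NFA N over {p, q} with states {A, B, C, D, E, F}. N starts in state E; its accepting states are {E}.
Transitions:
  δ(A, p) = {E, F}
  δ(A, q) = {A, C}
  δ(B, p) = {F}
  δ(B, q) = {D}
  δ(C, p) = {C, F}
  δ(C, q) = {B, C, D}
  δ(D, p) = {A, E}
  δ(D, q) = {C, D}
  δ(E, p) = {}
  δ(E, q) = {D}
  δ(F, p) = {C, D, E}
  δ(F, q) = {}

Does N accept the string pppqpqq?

rejected

Start: {E}
read p: {}
The reachable set is empty and stays empty for the remaining 6 symbols.
Reachable ∩ accepting = {} — empty.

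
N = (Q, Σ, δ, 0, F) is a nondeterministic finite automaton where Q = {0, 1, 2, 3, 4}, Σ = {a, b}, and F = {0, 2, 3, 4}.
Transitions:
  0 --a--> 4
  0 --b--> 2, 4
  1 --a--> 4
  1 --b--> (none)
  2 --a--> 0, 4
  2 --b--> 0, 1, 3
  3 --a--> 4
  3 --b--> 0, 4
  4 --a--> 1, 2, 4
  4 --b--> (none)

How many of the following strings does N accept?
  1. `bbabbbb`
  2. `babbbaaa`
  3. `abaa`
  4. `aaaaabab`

2

`bbabbbb`: rejected
`babbbaaa`: accepted
`abaa`: rejected
`aaaaabab`: accepted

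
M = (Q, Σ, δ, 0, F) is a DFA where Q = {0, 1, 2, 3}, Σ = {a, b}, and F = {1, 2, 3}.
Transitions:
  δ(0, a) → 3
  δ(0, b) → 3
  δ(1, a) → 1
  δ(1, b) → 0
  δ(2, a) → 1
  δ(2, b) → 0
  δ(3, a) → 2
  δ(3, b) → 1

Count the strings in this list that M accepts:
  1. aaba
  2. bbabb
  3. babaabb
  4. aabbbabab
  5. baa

5

aaba: accepted
bbabb: accepted
babaabb: accepted
aabbbabab: accepted
baa: accepted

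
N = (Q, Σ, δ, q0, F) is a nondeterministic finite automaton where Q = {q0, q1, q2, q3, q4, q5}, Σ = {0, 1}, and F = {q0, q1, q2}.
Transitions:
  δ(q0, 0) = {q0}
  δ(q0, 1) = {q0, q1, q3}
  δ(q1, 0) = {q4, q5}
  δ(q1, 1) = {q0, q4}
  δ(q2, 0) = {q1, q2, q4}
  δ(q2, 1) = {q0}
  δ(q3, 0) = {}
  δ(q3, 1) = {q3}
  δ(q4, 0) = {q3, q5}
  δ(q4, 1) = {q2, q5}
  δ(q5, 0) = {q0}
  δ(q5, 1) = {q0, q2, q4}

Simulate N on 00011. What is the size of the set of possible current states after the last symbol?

Start: {q0}
read 0: {q0}
read 0: {q0}
read 0: {q0}
read 1: {q0, q1, q3}
read 1: {q0, q1, q3, q4}
Final reachable set {q0, q1, q3, q4} has 4 states.

4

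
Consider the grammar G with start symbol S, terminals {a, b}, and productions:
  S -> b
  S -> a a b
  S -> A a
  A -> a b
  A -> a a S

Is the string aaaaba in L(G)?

yes

S ⇒ Aa ⇒ aaSa ⇒ aaaaba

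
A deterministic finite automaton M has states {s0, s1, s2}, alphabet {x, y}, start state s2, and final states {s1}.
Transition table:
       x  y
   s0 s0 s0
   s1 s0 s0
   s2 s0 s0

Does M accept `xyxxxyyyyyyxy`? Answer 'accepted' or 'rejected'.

s2 --x--> s0
s0 --y--> s0
s0 --x--> s0
s0 --x--> s0
s0 --x--> s0
s0 --y--> s0
s0 --y--> s0
s0 --y--> s0
s0 --y--> s0
s0 --y--> s0
s0 --y--> s0
s0 --x--> s0
s0 --y--> s0
End in state s0, which is not an accepting state.

rejected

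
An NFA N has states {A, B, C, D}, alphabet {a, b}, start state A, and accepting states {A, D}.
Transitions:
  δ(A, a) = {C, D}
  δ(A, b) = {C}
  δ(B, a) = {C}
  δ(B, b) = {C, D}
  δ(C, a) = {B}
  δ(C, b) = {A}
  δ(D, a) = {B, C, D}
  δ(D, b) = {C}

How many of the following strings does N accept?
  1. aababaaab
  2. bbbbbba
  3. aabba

aababaaab: accepted
bbbbbba: accepted
aabba: accepted

3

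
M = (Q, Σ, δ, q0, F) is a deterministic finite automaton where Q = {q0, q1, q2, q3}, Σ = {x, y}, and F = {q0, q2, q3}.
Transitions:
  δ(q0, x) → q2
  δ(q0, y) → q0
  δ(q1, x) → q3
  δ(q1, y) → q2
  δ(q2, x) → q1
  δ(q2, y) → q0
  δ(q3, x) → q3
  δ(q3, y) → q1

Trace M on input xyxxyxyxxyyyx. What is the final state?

q2

q0 --x--> q2
q2 --y--> q0
q0 --x--> q2
q2 --x--> q1
q1 --y--> q2
q2 --x--> q1
q1 --y--> q2
q2 --x--> q1
q1 --x--> q3
q3 --y--> q1
q1 --y--> q2
q2 --y--> q0
q0 --x--> q2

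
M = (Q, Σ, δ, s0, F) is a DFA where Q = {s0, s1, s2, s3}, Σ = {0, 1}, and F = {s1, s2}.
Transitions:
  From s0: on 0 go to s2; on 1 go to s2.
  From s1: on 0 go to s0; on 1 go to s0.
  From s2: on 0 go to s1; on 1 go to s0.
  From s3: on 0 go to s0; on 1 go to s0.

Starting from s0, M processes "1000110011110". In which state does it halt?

s0 --1--> s2
s2 --0--> s1
s1 --0--> s0
s0 --0--> s2
s2 --1--> s0
s0 --1--> s2
s2 --0--> s1
s1 --0--> s0
s0 --1--> s2
s2 --1--> s0
s0 --1--> s2
s2 --1--> s0
s0 --0--> s2

s2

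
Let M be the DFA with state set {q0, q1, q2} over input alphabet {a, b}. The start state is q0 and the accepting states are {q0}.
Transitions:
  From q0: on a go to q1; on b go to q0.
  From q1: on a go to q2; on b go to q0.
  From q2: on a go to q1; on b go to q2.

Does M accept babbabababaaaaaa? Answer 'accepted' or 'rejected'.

rejected

q0 --b--> q0
q0 --a--> q1
q1 --b--> q0
q0 --b--> q0
q0 --a--> q1
q1 --b--> q0
q0 --a--> q1
q1 --b--> q0
q0 --a--> q1
q1 --b--> q0
q0 --a--> q1
q1 --a--> q2
q2 --a--> q1
q1 --a--> q2
q2 --a--> q1
q1 --a--> q2
End in state q2, which is not an accepting state.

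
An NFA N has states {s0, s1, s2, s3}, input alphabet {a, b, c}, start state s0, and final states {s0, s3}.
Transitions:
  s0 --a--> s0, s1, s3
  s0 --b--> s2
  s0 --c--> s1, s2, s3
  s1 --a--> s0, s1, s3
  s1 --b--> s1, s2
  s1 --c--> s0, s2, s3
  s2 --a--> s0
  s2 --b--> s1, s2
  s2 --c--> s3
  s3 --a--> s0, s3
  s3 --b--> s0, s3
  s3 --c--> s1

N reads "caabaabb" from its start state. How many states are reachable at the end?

Start: {s0}
read c: {s1, s2, s3}
read a: {s0, s1, s3}
read a: {s0, s1, s3}
read b: {s0, s1, s2, s3}
read a: {s0, s1, s3}
read a: {s0, s1, s3}
read b: {s0, s1, s2, s3}
read b: {s0, s1, s2, s3}
Final reachable set {s0, s1, s2, s3} has 4 states.

4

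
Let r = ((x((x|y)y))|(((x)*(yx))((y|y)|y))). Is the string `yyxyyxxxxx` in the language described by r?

no

Neither (x((x|y)y)) nor (((x)*(yx))((y|y)|y)) matches yyxyyxxxxx.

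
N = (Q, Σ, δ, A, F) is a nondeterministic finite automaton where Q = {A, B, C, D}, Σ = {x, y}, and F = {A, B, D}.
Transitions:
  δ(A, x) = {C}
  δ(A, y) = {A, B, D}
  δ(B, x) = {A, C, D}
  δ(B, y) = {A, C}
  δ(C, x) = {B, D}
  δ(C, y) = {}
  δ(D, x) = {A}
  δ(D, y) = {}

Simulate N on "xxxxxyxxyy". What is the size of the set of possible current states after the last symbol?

Start: {A}
read x: {C}
read x: {B, D}
read x: {A, C, D}
read x: {A, B, C, D}
read x: {A, B, C, D}
read y: {A, B, C, D}
read x: {A, B, C, D}
read x: {A, B, C, D}
read y: {A, B, C, D}
read y: {A, B, C, D}
Final reachable set {A, B, C, D} has 4 states.

4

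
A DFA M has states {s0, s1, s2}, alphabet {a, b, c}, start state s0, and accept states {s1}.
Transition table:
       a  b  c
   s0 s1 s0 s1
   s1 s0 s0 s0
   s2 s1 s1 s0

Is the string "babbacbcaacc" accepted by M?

s0 --b--> s0
s0 --a--> s1
s1 --b--> s0
s0 --b--> s0
s0 --a--> s1
s1 --c--> s0
s0 --b--> s0
s0 --c--> s1
s1 --a--> s0
s0 --a--> s1
s1 --c--> s0
s0 --c--> s1
End in state s1, which is an accepting state.

accepted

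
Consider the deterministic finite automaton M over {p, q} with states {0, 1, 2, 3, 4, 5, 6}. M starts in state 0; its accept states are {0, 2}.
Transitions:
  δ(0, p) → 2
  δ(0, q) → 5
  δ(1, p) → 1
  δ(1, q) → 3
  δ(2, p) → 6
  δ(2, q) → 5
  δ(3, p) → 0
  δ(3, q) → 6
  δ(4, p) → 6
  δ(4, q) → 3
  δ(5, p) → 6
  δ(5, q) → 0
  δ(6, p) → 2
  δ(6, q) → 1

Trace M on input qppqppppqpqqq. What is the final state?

6

0 --q--> 5
5 --p--> 6
6 --p--> 2
2 --q--> 5
5 --p--> 6
6 --p--> 2
2 --p--> 6
6 --p--> 2
2 --q--> 5
5 --p--> 6
6 --q--> 1
1 --q--> 3
3 --q--> 6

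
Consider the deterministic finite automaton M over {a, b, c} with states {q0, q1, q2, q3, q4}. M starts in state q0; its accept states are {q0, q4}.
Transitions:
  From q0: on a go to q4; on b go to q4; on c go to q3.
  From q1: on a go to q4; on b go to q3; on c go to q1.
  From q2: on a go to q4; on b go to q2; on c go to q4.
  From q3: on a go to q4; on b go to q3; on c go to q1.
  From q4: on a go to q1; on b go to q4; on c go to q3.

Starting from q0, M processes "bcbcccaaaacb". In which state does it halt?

q3

q0 --b--> q4
q4 --c--> q3
q3 --b--> q3
q3 --c--> q1
q1 --c--> q1
q1 --c--> q1
q1 --a--> q4
q4 --a--> q1
q1 --a--> q4
q4 --a--> q1
q1 --c--> q1
q1 --b--> q3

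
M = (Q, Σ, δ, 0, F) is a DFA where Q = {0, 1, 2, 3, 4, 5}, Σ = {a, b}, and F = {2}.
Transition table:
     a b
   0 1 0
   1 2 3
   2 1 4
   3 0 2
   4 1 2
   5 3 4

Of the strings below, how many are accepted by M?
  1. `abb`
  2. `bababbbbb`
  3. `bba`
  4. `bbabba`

`abb`: accepted
`bababbbbb`: rejected
`bba`: rejected
`bbabba`: rejected

1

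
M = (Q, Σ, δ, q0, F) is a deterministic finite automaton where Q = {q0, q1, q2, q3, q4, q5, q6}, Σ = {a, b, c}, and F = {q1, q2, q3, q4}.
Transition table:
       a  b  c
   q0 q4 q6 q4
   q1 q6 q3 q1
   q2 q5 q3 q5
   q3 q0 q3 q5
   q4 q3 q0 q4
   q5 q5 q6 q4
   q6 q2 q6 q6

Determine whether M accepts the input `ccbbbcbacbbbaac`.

q0 --c--> q4
q4 --c--> q4
q4 --b--> q0
q0 --b--> q6
q6 --b--> q6
q6 --c--> q6
q6 --b--> q6
q6 --a--> q2
q2 --c--> q5
q5 --b--> q6
q6 --b--> q6
q6 --b--> q6
q6 --a--> q2
q2 --a--> q5
q5 --c--> q4
End in state q4, which is an accepting state.

accepted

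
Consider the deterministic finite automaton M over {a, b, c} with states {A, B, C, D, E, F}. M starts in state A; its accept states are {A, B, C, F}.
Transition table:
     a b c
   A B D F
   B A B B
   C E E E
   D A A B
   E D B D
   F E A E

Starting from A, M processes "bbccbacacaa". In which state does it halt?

B

A --b--> D
D --b--> A
A --c--> F
F --c--> E
E --b--> B
B --a--> A
A --c--> F
F --a--> E
E --c--> D
D --a--> A
A --a--> B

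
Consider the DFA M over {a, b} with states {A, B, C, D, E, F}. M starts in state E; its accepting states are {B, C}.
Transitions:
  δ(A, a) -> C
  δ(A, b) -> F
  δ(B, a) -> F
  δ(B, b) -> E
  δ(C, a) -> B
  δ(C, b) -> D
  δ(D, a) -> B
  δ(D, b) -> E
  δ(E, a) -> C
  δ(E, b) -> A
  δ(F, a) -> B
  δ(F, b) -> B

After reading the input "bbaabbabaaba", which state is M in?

F

E --b--> A
A --b--> F
F --a--> B
B --a--> F
F --b--> B
B --b--> E
E --a--> C
C --b--> D
D --a--> B
B --a--> F
F --b--> B
B --a--> F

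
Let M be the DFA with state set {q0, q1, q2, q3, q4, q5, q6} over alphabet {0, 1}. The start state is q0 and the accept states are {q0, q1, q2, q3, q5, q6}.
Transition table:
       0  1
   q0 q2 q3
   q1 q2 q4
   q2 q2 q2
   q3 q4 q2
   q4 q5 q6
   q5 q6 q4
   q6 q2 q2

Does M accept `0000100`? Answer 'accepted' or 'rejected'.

accepted

q0 --0--> q2
q2 --0--> q2
q2 --0--> q2
q2 --0--> q2
q2 --1--> q2
q2 --0--> q2
q2 --0--> q2
End in state q2, which is an accepting state.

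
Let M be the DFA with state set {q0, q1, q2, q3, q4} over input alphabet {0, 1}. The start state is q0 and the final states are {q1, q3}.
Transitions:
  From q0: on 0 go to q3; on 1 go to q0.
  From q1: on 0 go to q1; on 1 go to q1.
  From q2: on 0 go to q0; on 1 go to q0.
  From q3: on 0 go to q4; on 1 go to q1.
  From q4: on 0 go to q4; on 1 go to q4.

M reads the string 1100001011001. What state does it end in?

q4

q0 --1--> q0
q0 --1--> q0
q0 --0--> q3
q3 --0--> q4
q4 --0--> q4
q4 --0--> q4
q4 --1--> q4
q4 --0--> q4
q4 --1--> q4
q4 --1--> q4
q4 --0--> q4
q4 --0--> q4
q4 --1--> q4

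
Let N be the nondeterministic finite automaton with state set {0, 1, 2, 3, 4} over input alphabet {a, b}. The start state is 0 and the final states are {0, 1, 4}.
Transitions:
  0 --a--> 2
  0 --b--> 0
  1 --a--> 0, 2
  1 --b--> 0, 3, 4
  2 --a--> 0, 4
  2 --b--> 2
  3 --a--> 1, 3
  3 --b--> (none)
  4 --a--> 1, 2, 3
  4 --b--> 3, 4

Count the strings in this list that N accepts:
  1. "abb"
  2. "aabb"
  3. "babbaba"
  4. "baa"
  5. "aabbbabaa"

4

"abb": rejected
"aabb": accepted
"babbaba": accepted
"baa": accepted
"aabbbabaa": accepted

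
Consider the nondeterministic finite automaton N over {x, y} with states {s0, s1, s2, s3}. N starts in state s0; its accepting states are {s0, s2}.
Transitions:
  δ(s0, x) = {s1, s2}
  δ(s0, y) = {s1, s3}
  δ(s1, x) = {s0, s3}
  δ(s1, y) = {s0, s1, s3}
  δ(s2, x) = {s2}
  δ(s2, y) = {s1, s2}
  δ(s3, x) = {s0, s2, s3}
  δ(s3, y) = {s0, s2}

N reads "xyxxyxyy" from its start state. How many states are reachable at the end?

Start: {s0}
read x: {s1, s2}
read y: {s0, s1, s2, s3}
read x: {s0, s1, s2, s3}
read x: {s0, s1, s2, s3}
read y: {s0, s1, s2, s3}
read x: {s0, s1, s2, s3}
read y: {s0, s1, s2, s3}
read y: {s0, s1, s2, s3}
Final reachable set {s0, s1, s2, s3} has 4 states.

4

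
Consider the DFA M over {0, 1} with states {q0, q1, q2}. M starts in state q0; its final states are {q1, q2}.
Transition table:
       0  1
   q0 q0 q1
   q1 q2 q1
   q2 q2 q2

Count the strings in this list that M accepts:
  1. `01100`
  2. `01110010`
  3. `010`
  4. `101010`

`01100`: accepted
`01110010`: accepted
`010`: accepted
`101010`: accepted

4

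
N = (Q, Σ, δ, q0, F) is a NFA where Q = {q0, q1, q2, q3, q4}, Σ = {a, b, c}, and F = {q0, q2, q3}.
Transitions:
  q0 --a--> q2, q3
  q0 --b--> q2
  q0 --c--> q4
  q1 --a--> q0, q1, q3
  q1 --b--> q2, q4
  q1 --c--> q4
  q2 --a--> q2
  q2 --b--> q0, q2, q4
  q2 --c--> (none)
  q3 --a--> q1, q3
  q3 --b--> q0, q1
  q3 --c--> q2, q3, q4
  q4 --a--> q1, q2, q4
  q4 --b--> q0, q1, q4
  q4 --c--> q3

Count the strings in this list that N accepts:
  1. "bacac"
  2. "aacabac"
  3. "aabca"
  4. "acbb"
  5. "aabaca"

4

"bacac": rejected
"aacabac": accepted
"aabca": accepted
"acbb": accepted
"aabaca": accepted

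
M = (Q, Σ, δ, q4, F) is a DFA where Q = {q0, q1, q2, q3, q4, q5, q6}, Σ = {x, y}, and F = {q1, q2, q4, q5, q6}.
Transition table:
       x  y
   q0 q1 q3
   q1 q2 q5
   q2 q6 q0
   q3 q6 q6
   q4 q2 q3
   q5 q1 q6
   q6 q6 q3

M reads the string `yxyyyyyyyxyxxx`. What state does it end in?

q6

q4 --y--> q3
q3 --x--> q6
q6 --y--> q3
q3 --y--> q6
q6 --y--> q3
q3 --y--> q6
q6 --y--> q3
q3 --y--> q6
q6 --y--> q3
q3 --x--> q6
q6 --y--> q3
q3 --x--> q6
q6 --x--> q6
q6 --x--> q6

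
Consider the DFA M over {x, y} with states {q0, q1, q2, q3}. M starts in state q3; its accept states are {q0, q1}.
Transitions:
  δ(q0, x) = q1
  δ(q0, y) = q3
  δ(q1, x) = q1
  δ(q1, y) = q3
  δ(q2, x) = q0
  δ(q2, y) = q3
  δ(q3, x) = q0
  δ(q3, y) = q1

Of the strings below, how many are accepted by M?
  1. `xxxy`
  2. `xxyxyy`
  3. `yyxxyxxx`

`xxxy`: rejected
`xxyxyy`: accepted
`yyxxyxxx`: accepted

2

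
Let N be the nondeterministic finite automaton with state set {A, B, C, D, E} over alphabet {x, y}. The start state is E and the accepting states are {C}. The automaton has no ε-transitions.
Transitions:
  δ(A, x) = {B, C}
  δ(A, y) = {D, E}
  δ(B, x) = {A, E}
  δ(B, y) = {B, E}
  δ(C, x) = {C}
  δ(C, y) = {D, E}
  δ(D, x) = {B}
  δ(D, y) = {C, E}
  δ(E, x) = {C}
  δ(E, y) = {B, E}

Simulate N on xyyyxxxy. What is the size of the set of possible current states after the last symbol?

3

Start: {E}
read x: {C}
read y: {D, E}
read y: {B, C, E}
read y: {B, D, E}
read x: {A, B, C, E}
read x: {A, B, C, E}
read x: {A, B, C, E}
read y: {B, D, E}
Final reachable set {B, D, E} has 3 states.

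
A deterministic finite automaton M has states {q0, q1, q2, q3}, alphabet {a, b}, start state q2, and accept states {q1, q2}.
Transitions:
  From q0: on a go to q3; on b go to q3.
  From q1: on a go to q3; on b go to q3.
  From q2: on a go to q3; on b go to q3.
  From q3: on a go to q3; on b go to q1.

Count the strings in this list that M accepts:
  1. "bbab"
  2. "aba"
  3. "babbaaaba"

1

"bbab": accepted
"aba": rejected
"babbaaaba": rejected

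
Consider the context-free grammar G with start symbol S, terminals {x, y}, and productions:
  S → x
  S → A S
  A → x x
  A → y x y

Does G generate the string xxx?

yes

S ⇒ AS ⇒ xxS ⇒ xxx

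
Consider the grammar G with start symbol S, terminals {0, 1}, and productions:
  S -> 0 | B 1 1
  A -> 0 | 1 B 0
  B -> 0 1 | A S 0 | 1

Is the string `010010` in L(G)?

no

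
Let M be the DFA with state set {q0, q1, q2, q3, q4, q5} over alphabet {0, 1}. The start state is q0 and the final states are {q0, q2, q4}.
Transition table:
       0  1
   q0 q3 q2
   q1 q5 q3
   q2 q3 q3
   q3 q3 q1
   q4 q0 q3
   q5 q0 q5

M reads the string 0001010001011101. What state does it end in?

q0 --0--> q3
q3 --0--> q3
q3 --0--> q3
q3 --1--> q1
q1 --0--> q5
q5 --1--> q5
q5 --0--> q0
q0 --0--> q3
q3 --0--> q3
q3 --1--> q1
q1 --0--> q5
q5 --1--> q5
q5 --1--> q5
q5 --1--> q5
q5 --0--> q0
q0 --1--> q2

q2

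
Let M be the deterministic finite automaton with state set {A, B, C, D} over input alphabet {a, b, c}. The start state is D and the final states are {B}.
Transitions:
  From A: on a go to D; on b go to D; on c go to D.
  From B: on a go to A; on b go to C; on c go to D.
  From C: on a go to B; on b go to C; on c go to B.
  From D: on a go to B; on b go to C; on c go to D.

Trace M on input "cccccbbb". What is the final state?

D --c--> D
D --c--> D
D --c--> D
D --c--> D
D --c--> D
D --b--> C
C --b--> C
C --b--> C

C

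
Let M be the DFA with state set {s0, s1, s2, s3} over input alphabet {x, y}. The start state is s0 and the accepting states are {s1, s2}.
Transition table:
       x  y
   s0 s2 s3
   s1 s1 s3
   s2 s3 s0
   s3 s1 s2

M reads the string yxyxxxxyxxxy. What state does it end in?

s3

s0 --y--> s3
s3 --x--> s1
s1 --y--> s3
s3 --x--> s1
s1 --x--> s1
s1 --x--> s1
s1 --x--> s1
s1 --y--> s3
s3 --x--> s1
s1 --x--> s1
s1 --x--> s1
s1 --y--> s3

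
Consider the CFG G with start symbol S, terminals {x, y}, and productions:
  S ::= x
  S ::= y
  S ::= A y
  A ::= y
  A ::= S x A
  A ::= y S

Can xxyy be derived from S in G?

S ⇒ Ay ⇒ SxAy ⇒ xxAy ⇒ xxyy

yes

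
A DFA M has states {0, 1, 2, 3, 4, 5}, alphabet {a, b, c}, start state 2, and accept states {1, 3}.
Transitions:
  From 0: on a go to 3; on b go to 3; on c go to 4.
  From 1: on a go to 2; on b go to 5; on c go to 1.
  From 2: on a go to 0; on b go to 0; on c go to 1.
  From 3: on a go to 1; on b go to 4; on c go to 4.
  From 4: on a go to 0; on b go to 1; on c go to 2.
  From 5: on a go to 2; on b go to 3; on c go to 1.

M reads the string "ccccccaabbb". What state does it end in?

1

2 --c--> 1
1 --c--> 1
1 --c--> 1
1 --c--> 1
1 --c--> 1
1 --c--> 1
1 --a--> 2
2 --a--> 0
0 --b--> 3
3 --b--> 4
4 --b--> 1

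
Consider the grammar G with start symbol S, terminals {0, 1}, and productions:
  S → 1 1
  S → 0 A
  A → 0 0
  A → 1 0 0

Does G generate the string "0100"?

yes

S ⇒ 0A ⇒ 0100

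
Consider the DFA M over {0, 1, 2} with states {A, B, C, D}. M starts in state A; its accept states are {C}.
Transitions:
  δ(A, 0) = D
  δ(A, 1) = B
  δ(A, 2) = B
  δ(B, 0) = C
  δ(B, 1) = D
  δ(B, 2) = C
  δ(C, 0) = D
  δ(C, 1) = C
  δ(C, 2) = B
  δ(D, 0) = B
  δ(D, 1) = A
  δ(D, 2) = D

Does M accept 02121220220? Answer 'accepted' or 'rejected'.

accepted

A --0--> D
D --2--> D
D --1--> A
A --2--> B
B --1--> D
D --2--> D
D --2--> D
D --0--> B
B --2--> C
C --2--> B
B --0--> C
End in state C, which is an accepting state.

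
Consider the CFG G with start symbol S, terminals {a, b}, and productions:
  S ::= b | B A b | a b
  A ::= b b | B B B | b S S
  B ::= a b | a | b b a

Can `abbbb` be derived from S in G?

S ⇒ BAb ⇒ abAb ⇒ abbbb

yes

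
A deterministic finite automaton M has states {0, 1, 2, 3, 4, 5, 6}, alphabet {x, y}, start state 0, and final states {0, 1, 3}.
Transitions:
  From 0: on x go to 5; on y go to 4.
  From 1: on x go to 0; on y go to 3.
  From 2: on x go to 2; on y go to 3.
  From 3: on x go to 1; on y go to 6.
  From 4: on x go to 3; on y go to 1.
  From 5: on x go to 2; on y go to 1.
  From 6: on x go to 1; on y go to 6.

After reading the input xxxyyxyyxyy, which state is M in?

6

0 --x--> 5
5 --x--> 2
2 --x--> 2
2 --y--> 3
3 --y--> 6
6 --x--> 1
1 --y--> 3
3 --y--> 6
6 --x--> 1
1 --y--> 3
3 --y--> 6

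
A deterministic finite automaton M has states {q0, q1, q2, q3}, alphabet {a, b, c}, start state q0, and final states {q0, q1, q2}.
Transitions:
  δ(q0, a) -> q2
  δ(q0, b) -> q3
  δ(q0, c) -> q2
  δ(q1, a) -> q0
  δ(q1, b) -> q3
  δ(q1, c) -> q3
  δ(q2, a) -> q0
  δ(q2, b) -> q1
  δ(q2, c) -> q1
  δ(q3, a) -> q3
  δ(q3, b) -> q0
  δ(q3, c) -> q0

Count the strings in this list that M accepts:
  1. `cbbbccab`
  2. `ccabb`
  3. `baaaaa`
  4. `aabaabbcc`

2

`cbbbccab`: rejected
`ccabb`: accepted
`baaaaa`: rejected
`aabaabbcc`: accepted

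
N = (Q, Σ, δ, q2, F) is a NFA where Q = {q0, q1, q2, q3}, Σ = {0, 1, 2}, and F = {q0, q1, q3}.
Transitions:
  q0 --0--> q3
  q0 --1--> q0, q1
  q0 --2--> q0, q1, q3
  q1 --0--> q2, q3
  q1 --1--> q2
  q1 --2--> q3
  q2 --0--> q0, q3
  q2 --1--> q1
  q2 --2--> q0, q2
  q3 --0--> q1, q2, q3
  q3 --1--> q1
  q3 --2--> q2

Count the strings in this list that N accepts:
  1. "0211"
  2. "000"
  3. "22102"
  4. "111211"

"0211": accepted
"000": accepted
"22102": accepted
"111211": rejected

3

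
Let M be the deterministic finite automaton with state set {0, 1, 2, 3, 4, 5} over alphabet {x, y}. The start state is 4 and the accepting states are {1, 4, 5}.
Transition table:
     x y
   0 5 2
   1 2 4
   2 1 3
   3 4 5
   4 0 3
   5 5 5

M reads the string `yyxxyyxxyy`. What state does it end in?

4 --y--> 3
3 --y--> 5
5 --x--> 5
5 --x--> 5
5 --y--> 5
5 --y--> 5
5 --x--> 5
5 --x--> 5
5 --y--> 5
5 --y--> 5

5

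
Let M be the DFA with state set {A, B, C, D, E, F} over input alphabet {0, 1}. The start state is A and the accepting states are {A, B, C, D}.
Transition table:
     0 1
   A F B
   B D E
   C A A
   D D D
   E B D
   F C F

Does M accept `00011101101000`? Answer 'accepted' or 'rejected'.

A --0--> F
F --0--> C
C --0--> A
A --1--> B
B --1--> E
E --1--> D
D --0--> D
D --1--> D
D --1--> D
D --0--> D
D --1--> D
D --0--> D
D --0--> D
D --0--> D
End in state D, which is an accepting state.

accepted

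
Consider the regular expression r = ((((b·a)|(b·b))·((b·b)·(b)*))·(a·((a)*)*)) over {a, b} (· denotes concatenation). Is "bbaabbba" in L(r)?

No split of bbaabbba into u·v has (((b·a)|(b·b))·((b·b)·(b)*)) matching u and (a·((a)*)*) matching v.

no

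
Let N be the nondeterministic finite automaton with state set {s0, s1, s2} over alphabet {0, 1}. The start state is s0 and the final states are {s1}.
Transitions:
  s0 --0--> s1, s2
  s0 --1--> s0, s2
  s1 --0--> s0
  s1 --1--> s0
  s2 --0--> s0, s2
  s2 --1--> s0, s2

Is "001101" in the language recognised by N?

Start: {s0}
read 0: {s1, s2}
read 0: {s0, s2}
read 1: {s0, s2}
read 1: {s0, s2}
read 0: {s0, s1, s2}
read 1: {s0, s2}
Reachable ∩ accepting = {} — empty.

rejected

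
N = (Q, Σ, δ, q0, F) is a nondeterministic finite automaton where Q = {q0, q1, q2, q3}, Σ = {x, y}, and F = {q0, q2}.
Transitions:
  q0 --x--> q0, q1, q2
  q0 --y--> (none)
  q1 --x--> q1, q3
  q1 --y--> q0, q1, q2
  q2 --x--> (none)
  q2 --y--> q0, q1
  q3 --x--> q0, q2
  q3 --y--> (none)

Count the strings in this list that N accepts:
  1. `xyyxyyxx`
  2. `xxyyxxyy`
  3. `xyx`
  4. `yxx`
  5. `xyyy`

4

`xyyxyyxx`: accepted
`xxyyxxyy`: accepted
`xyx`: accepted
`yxx`: rejected
`xyyy`: accepted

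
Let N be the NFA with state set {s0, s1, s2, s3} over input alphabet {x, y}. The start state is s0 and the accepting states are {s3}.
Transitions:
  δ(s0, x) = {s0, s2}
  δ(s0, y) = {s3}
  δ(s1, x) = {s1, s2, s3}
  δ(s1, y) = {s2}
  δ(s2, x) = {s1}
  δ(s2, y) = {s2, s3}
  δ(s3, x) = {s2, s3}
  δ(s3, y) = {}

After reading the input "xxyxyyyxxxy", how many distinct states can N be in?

2

Start: {s0}
read x: {s0, s2}
read x: {s0, s1, s2}
read y: {s2, s3}
read x: {s1, s2, s3}
read y: {s2, s3}
read y: {s2, s3}
read y: {s2, s3}
read x: {s1, s2, s3}
read x: {s1, s2, s3}
read x: {s1, s2, s3}
read y: {s2, s3}
Final reachable set {s2, s3} has 2 states.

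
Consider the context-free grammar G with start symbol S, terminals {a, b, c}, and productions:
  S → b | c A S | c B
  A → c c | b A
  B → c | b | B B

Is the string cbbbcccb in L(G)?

S ⇒ cAS ⇒ cbAS ⇒ cbbAS ⇒ cbbbAS ⇒ cbbbccS ⇒ cbbbcccB ⇒ cbbbcccb

yes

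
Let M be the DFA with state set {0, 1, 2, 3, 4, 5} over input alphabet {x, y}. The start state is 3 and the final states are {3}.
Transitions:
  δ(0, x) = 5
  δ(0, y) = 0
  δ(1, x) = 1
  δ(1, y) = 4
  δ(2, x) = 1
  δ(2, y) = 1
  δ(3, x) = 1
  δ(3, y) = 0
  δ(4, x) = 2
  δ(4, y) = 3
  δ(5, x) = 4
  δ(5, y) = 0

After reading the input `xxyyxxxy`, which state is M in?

3 --x--> 1
1 --x--> 1
1 --y--> 4
4 --y--> 3
3 --x--> 1
1 --x--> 1
1 --x--> 1
1 --y--> 4

4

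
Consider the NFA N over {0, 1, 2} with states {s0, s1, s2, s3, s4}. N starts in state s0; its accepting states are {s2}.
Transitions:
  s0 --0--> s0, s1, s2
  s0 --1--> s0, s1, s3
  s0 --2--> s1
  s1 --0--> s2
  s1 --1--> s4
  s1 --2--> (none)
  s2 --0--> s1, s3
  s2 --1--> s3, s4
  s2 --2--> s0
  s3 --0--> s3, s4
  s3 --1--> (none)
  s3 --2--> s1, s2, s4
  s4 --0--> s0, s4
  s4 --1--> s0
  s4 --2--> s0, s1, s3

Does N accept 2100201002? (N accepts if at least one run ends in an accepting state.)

Start: {s0}
read 2: {s1}
read 1: {s4}
read 0: {s0, s4}
read 0: {s0, s1, s2, s4}
read 2: {s0, s1, s3}
read 0: {s0, s1, s2, s3, s4}
read 1: {s0, s1, s3, s4}
read 0: {s0, s1, s2, s3, s4}
read 0: {s0, s1, s2, s3, s4}
read 2: {s0, s1, s2, s3, s4}
Reachable ∩ accepting = {s2} — nonempty.

accepted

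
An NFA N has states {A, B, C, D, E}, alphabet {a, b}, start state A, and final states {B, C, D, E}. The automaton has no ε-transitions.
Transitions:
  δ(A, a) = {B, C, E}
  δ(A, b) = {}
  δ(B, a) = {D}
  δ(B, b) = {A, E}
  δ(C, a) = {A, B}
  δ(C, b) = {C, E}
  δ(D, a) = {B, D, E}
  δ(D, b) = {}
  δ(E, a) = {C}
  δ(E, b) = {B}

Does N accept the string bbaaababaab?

Start: {A}
read b: {}
The reachable set is empty and stays empty for the remaining 10 symbols.
Reachable ∩ accepting = {} — empty.

rejected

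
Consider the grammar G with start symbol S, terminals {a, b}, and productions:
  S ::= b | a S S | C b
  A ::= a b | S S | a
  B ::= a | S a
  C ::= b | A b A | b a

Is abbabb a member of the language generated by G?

yes

S ⇒ Cb ⇒ AbAb ⇒ abbAb ⇒ abbabb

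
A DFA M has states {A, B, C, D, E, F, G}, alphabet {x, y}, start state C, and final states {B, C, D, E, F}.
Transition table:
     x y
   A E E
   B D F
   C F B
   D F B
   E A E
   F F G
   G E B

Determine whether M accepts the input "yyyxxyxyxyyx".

C --y--> B
B --y--> F
F --y--> G
G --x--> E
E --x--> A
A --y--> E
E --x--> A
A --y--> E
E --x--> A
A --y--> E
E --y--> E
E --x--> A
End in state A, which is not an accepting state.

rejected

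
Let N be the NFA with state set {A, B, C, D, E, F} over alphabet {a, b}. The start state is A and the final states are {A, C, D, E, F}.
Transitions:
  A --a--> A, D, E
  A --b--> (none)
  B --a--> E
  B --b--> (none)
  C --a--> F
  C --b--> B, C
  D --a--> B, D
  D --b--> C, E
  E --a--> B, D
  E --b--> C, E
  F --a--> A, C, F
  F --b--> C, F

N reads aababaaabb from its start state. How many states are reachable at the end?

Start: {A}
read a: {A, D, E}
read a: {A, B, D, E}
read b: {C, E}
read a: {B, D, F}
read b: {C, E, F}
read a: {A, B, C, D, F}
read a: {A, B, C, D, E, F}
read a: {A, B, C, D, E, F}
read b: {B, C, E, F}
read b: {B, C, E, F}
Final reachable set {B, C, E, F} has 4 states.

4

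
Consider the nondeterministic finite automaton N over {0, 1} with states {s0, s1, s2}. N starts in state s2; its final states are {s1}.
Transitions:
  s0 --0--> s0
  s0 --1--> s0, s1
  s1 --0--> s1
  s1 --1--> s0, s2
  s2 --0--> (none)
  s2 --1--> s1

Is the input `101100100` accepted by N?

Start: {s2}
read 1: {s1}
read 0: {s1}
read 1: {s0, s2}
read 1: {s0, s1}
read 0: {s0, s1}
read 0: {s0, s1}
read 1: {s0, s1, s2}
read 0: {s0, s1}
read 0: {s0, s1}
Reachable ∩ accepting = {s1} — nonempty.

accepted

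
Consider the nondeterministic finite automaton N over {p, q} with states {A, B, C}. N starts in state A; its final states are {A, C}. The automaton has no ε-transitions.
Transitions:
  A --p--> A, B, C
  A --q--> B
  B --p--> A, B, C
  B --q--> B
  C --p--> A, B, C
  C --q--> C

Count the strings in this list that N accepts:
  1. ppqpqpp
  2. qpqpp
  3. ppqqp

3

ppqpqpp: accepted
qpqpp: accepted
ppqqp: accepted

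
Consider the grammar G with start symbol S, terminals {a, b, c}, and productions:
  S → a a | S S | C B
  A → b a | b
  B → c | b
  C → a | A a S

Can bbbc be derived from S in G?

no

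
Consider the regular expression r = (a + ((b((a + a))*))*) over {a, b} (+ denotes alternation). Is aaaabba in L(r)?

Neither a nor ((b((a+a))*))* matches aaaabba.

no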